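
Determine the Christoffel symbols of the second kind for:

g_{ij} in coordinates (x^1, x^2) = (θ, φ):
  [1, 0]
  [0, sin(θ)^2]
Using Γ^k_{ij} = (1/2) g^{km} (∂_i g_{mj} + ∂_j g_{mi} - ∂_m g_{ij}); the metric is diagonal, so only the m = k term contributes.
Non-zero symbols (using the symmetry Γ^k_{ij} = Γ^k_{ji}):
Γ^θ_{φ φ} = (1/2) g^{θθ} (∂_φ g_{θφ} + ∂_φ g_{θφ} - ∂_θ g_{φφ}) = (1/2)(1)((0) + (0) - (sin(2*θ))) = -sin(2*θ)/2
Γ^φ_{θ φ} = (1/2) g^{φφ} (∂_θ g_{φφ} + ∂_φ g_{φθ} - ∂_φ g_{θφ}) = (1/2)(1/sin(θ)^2)((sin(2*θ)) + (0) - (0)) = 1/tan(θ)
All other Christoffel symbols are zero.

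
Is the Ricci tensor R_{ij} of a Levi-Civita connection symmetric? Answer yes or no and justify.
R_{ij} = R^k_{ikj}; the pair symmetry R_{kilj} = R_{ljki} gives R_{ij} = R_{ji}.
Yes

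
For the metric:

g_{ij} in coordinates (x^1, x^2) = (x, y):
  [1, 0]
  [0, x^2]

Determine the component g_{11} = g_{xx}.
With x^1 = x, x^2 = y, g_{11} = g_{xx} is the row-1, column-1 entry of the matrix.
g_{11} = 1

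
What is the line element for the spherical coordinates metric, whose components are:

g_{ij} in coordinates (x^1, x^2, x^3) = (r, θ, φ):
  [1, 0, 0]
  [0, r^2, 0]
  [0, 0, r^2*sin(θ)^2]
ds^2 = g_{ij} dx^i dx^j; only the non-zero components contribute.
ds^2 = dr^2 + r^2 dθ^2 + r^2*sin(θ)^2 dφ^2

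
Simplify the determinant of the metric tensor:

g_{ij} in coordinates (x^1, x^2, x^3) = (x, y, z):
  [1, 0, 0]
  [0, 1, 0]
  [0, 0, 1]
Diagonal metric: det(g) = g_{11}·g_{22}·g_{33}
= (1)·(1)·(1)
det(g) = 1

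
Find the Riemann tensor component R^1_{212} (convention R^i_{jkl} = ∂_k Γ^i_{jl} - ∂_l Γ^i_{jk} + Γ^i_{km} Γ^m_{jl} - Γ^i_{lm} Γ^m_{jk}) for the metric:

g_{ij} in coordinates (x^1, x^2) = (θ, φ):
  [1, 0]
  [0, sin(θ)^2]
Non-zero Christoffel symbols (Γ^k_{ij} = Γ^k_{ji}):
Γ^θ_{φ φ} = -sin(2*θ)/2
Γ^φ_{θ φ} = 1/tan(θ)
R^θ_{φ θ φ} = ∂_θ Γ^θ_{φ φ} - ∂_φ Γ^θ_{φ θ} + Γ^θ_{θ m} Γ^m_{φ φ} - Γ^θ_{φ m} Γ^m_{φ θ}
  = (-cos(2*θ)) - (0) + (0) - (-cos(θ)^2) = sin(θ)^2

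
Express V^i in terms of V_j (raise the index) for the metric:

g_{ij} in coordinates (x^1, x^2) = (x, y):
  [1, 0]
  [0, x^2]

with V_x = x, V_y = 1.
Inverse metric (diagonal): g^{xx} = 1, g^{yy} = 1/x^2
V^i = g^{ij} V_j:
V^x = (1)(x) + (0)(1) = x
V^y = (0)(x) + (1/x^2)(1) = 1/x^2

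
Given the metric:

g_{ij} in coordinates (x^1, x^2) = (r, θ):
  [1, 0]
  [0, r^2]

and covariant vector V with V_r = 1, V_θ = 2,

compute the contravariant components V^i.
Inverse metric (diagonal): g^{rr} = 1, g^{θθ} = 1/r^2
V^i = g^{ij} V_j:
V^r = (1)(1) + (0)(2) = 1
V^θ = (0)(1) + (1/r^2)(2) = 2/r^2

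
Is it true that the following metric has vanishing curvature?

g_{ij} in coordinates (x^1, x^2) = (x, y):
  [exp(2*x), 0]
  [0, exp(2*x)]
Non-zero Christoffel symbols:
Γ^x_{x x} = 1
Γ^x_{y y} = -1
Γ^y_{x y} = 1
Ricci tensor: R_{xx} = 0, R_{xy} = 0, R_{yy} = 0
All R_{ij} vanish; in 2 dimensions the Riemann tensor is fully determined by the Ricci tensor, so R^i_{jkl} = 0: the metric is flat (curvilinear coordinates on flat space).
Yes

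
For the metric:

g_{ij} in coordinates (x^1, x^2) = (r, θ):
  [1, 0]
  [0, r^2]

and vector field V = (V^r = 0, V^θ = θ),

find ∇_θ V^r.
Non-zero Christoffel symbols:
Γ^r_{θ θ} = -r
Γ^θ_{r θ} = 1/r
∇_θ V^r = ∂_θ V^r + Γ^r_{θ j} V^j
  = (0) + (0)(0) + (-r)(θ)
  = -r*θ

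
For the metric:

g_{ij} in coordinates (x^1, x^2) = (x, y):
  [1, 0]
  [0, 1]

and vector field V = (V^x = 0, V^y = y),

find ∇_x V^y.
All Christoffel symbols are zero.
∇_x V^y = ∂_x V^y + Γ^y_{x j} V^j
  = (0) + (0)(0) + (0)(y)
  = 0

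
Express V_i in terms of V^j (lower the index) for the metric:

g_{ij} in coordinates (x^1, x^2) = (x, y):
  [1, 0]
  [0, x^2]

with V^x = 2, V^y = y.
V_i = g_{ij} V^j:
V_x = (1)(2) + (0)(y) = 2
V_y = (0)(2) + (x^2)(y) = x^2*y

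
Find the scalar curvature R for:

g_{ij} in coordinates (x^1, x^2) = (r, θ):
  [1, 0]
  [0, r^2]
Non-zero Christoffel symbols (Γ^k_{ij} = Γ^k_{ji}):
Γ^r_{θ θ} = -r
Γ^θ_{r θ} = 1/r
Ricci tensor (R_{ij} = R^k_{ikj}): R_{rr} = 0, R_{rθ} = 0, R_{θθ} = 0
Inverse metric: g^{rr} = 1, g^{θθ} = 1/r^2
R = g^{ij} R_{ij} = (1)(0) + (1/r^2)(0) = 0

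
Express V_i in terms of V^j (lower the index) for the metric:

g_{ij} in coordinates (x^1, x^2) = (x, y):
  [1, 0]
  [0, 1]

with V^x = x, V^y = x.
V_i = g_{ij} V^j:
V_x = (1)(x) + (0)(x) = x
V_y = (0)(x) + (1)(x) = x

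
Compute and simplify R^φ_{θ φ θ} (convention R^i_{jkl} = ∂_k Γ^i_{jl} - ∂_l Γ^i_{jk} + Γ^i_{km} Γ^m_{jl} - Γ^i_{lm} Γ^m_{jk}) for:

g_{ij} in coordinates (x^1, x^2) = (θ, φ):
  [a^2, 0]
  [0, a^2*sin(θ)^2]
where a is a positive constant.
Non-zero Christoffel symbols (Γ^k_{ij} = Γ^k_{ji}):
Γ^θ_{φ φ} = -sin(2*θ)/2
Γ^φ_{θ φ} = 1/tan(θ)
R^φ_{θ φ θ} = ∂_φ Γ^φ_{θ θ} - ∂_θ Γ^φ_{θ φ} + Γ^φ_{φ m} Γ^m_{θ θ} - Γ^φ_{θ m} Γ^m_{θ φ}
  = (0) - (-1/sin(θ)^2) + (0) - (1/tan(θ)^2) = 1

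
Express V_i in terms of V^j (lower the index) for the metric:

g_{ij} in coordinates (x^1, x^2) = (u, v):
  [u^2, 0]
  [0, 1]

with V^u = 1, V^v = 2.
V_i = g_{ij} V^j:
V_u = (u^2)(1) + (0)(2) = u^2
V_v = (0)(1) + (1)(2) = 2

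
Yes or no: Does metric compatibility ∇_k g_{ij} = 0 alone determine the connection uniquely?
One also needs vanishing torsion; metric compatibility plus torsion-freeness singles out the Levi-Civita connection.
No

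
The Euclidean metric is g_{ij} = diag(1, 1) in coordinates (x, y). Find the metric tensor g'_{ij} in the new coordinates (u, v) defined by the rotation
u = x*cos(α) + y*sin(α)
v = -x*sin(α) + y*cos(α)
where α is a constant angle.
Invert the transformation: x = u*cos(α) - v*sin(α), y = u*sin(α) + v*cos(α)
g'_{ij} = (∂x^k/∂x'^i)(∂x^l/∂x'^j) g_{kl}; with g_{kl} = δ_{kl} this is Σ_k (∂x^k/∂x'^i)(∂x^k/∂x'^j).
Jacobian: ∂x/∂u = cos(α), ∂x/∂v = -sin(α), ∂y/∂u = sin(α), ∂y/∂v = cos(α)
g'_{uu} = (cos(α))(cos(α)) + (sin(α))(sin(α)) = 1
g'_{uv} = (cos(α))(-sin(α)) + (sin(α))(cos(α)) = 0
g'_{vv} = (-sin(α))(-sin(α)) + (cos(α))(cos(α)) = 1
g'_{ij} = diag(1, 1)
The Euclidean metric is invariant under rotations.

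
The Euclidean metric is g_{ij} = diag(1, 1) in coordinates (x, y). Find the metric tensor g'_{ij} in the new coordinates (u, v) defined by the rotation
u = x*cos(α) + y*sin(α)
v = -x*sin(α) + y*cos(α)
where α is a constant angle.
Invert the transformation: x = u*cos(α) - v*sin(α), y = u*sin(α) + v*cos(α)
g'_{ij} = (∂x^k/∂x'^i)(∂x^l/∂x'^j) g_{kl}; with g_{kl} = δ_{kl} this is Σ_k (∂x^k/∂x'^i)(∂x^k/∂x'^j).
Jacobian: ∂x/∂u = cos(α), ∂x/∂v = -sin(α), ∂y/∂u = sin(α), ∂y/∂v = cos(α)
g'_{uu} = (cos(α))(cos(α)) + (sin(α))(sin(α)) = 1
g'_{uv} = (cos(α))(-sin(α)) + (sin(α))(cos(α)) = 0
g'_{vv} = (-sin(α))(-sin(α)) + (cos(α))(cos(α)) = 1
g'_{ij} = diag(1, 1)
The Euclidean metric is invariant under rotations.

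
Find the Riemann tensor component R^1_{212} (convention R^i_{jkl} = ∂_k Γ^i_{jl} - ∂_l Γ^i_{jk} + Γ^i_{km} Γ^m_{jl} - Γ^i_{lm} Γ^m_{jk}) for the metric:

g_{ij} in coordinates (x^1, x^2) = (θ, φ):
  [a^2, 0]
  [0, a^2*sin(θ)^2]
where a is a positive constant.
Non-zero Christoffel symbols (Γ^k_{ij} = Γ^k_{ji}):
Γ^θ_{φ φ} = -sin(2*θ)/2
Γ^φ_{θ φ} = 1/tan(θ)
R^θ_{φ θ φ} = ∂_θ Γ^θ_{φ φ} - ∂_φ Γ^θ_{φ θ} + Γ^θ_{θ m} Γ^m_{φ φ} - Γ^θ_{φ m} Γ^m_{φ θ}
  = (-cos(2*θ)) - (0) + (0) - (-cos(θ)^2) = sin(θ)^2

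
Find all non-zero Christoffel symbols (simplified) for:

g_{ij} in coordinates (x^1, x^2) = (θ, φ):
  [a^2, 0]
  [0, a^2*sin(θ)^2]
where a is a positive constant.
Using Γ^k_{ij} = (1/2) g^{km} (∂_i g_{mj} + ∂_j g_{mi} - ∂_m g_{ij}); the metric is diagonal, so only the m = k term contributes.
Non-zero symbols (using the symmetry Γ^k_{ij} = Γ^k_{ji}):
Γ^θ_{φ φ} = (1/2) g^{θθ} (∂_φ g_{θφ} + ∂_φ g_{θφ} - ∂_θ g_{φφ}) = (1/2)(1/a^2)((0) + (0) - (a^2*sin(2*θ))) = -sin(2*θ)/2
Γ^φ_{θ φ} = (1/2) g^{φφ} (∂_θ g_{φφ} + ∂_φ g_{φθ} - ∂_φ g_{θφ}) = (1/2)(1/(a^2*sin(θ)^2))((a^2*sin(2*θ)) + (0) - (0)) = 1/tan(θ)
All other Christoffel symbols are zero.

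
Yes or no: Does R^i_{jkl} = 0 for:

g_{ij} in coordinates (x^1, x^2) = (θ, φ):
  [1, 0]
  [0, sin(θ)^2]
Non-zero Christoffel symbols:
Γ^θ_{φ φ} = -sin(2*θ)/2
Γ^φ_{θ φ} = 1/tan(θ)
Ricci tensor: R_{θθ} = 1, R_{θφ} = 0, R_{φφ} = sin(θ)^2
The Ricci tensor is non-zero, so the Riemann tensor is non-zero: not flat.
No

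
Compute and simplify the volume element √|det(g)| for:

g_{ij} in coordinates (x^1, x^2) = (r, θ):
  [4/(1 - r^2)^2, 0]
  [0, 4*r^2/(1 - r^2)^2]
det(g) = 16*r^2/(1 - r^2)^4
√|det(g)| = 4*r/(r^2 - 1)^2
Volume element: dV = 4*r/(r^2 - 1)^2 dr dθ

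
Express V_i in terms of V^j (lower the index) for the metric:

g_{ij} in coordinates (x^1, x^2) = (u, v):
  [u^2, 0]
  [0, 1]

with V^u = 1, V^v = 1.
V_i = g_{ij} V^j:
V_u = (u^2)(1) + (0)(1) = u^2
V_v = (0)(1) + (1)(1) = 1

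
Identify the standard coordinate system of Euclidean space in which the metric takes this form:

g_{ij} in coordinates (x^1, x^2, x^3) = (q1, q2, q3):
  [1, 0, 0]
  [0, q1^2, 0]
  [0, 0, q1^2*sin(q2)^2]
The line element ds^2 = dq1^2 + q1^2 dq2^2 + q1^2 sin(q2)^2 dq3^2 is dr^2 + r^2 dθ^2 + r^2 sin(θ)^2 dφ^2 with q1 = r, q2 = θ, q3 = φ.
spherical coordinates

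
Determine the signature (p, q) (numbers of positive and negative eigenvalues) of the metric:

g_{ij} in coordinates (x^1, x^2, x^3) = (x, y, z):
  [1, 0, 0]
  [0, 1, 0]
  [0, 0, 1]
The metric is diagonal, so its eigenvalues are the diagonal entries: 1, 1, 1 (at a generic point, where coordinate-dependent entries are positive).
3 positive, 0 negative.
(3, 0) - Riemannian (positive definite)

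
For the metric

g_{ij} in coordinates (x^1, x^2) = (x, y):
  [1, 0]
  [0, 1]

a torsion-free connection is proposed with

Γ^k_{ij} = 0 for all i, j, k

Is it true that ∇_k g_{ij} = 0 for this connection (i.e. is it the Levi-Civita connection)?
Using ∇_k g_{ij} = ∂_k g_{ij} - Γ^m_{ki} g_{mj} - Γ^m_{kj} g_{im}:
e.g. ∇_x g_{xy} = (0) - (0) - (0) = 0
Every component ∇_k g_{ij} vanishes: the connection is metric compatible.
Yes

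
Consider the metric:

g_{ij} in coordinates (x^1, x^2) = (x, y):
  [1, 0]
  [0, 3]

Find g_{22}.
With x^1 = x, x^2 = y, g_{22} = g_{yy} is the row-2, column-2 entry of the matrix.
g_{22} = 3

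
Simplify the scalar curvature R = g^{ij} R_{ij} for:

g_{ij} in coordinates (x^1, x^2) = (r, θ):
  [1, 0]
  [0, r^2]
Non-zero Christoffel symbols (Γ^k_{ij} = Γ^k_{ji}):
Γ^r_{θ θ} = -r
Γ^θ_{r θ} = 1/r
Ricci tensor (R_{ij} = R^k_{ikj}): R_{rr} = 0, R_{rθ} = 0, R_{θθ} = 0
Inverse metric: g^{rr} = 1, g^{θθ} = 1/r^2
R = g^{ij} R_{ij} = (1)(0) + (1/r^2)(0) = 0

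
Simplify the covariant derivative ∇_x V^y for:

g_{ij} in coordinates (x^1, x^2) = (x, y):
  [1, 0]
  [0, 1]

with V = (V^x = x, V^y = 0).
All Christoffel symbols are zero.
∇_x V^y = ∂_x V^y + Γ^y_{x j} V^j
  = (0) + (0)(x) + (0)(0)
  = 0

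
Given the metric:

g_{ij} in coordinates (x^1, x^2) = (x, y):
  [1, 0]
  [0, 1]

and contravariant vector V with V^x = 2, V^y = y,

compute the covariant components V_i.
V_i = g_{ij} V^j:
V_x = (1)(2) + (0)(y) = 2
V_y = (0)(2) + (1)(y) = y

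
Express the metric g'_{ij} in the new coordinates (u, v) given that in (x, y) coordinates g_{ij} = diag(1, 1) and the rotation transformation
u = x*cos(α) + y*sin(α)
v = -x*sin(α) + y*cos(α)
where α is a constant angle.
Invert the transformation: x = u*cos(α) - v*sin(α), y = u*sin(α) + v*cos(α)
g'_{ij} = (∂x^k/∂x'^i)(∂x^l/∂x'^j) g_{kl}; with g_{kl} = δ_{kl} this is Σ_k (∂x^k/∂x'^i)(∂x^k/∂x'^j).
Jacobian: ∂x/∂u = cos(α), ∂x/∂v = -sin(α), ∂y/∂u = sin(α), ∂y/∂v = cos(α)
g'_{uu} = (cos(α))(cos(α)) + (sin(α))(sin(α)) = 1
g'_{uv} = (cos(α))(-sin(α)) + (sin(α))(cos(α)) = 0
g'_{vv} = (-sin(α))(-sin(α)) + (cos(α))(cos(α)) = 1
g'_{ij} = diag(1, 1)
The Euclidean metric is invariant under rotations.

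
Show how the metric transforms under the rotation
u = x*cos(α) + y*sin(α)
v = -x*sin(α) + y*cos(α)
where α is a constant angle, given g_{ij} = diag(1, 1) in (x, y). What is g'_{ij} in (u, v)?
Invert the transformation: x = u*cos(α) - v*sin(α), y = u*sin(α) + v*cos(α)
g'_{ij} = (∂x^k/∂x'^i)(∂x^l/∂x'^j) g_{kl}; with g_{kl} = δ_{kl} this is Σ_k (∂x^k/∂x'^i)(∂x^k/∂x'^j).
Jacobian: ∂x/∂u = cos(α), ∂x/∂v = -sin(α), ∂y/∂u = sin(α), ∂y/∂v = cos(α)
g'_{uu} = (cos(α))(cos(α)) + (sin(α))(sin(α)) = 1
g'_{uv} = (cos(α))(-sin(α)) + (sin(α))(cos(α)) = 0
g'_{vv} = (-sin(α))(-sin(α)) + (cos(α))(cos(α)) = 1
g'_{ij} = diag(1, 1)
The Euclidean metric is invariant under rotations.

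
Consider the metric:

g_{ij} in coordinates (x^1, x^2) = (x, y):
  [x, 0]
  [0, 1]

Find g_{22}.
With x^1 = x, x^2 = y, g_{22} = g_{yy} is the row-2, column-2 entry of the matrix.
g_{22} = 1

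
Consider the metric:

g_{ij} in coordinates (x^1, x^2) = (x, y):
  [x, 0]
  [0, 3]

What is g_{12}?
With x^1 = x, x^2 = y, g_{12} = g_{xy} is the row-1, column-2 entry of the matrix.
g_{12} = 0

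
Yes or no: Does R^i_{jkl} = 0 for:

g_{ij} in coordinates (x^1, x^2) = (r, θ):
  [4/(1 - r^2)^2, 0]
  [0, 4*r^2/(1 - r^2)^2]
Non-zero Christoffel symbols:
Γ^r_{r r} = 2*r/(1 - r^2)
Γ^r_{θ θ} = (r^3 + r)/(r^2 - 1)
Γ^θ_{r θ} = (-r^2 - 1)/(r^3 - r)
Ricci tensor: R_{rr} = -4/(r^2 - 1)^2, R_{rθ} = 0, R_{θθ} = -4*r^2/(r^2 - 1)^2
The Ricci tensor is non-zero, so the Riemann tensor is non-zero: not flat.
No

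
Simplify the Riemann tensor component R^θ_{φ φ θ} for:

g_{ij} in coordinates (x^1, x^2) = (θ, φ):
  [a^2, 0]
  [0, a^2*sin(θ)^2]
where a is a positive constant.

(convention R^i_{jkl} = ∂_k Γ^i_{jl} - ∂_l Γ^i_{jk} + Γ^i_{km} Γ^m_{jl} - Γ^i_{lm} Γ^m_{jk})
Non-zero Christoffel symbols (Γ^k_{ij} = Γ^k_{ji}):
Γ^θ_{φ φ} = -sin(2*θ)/2
Γ^φ_{θ φ} = 1/tan(θ)
R^θ_{φ φ θ} = ∂_φ Γ^θ_{φ θ} - ∂_θ Γ^θ_{φ φ} + Γ^θ_{φ m} Γ^m_{φ θ} - Γ^θ_{θ m} Γ^m_{φ φ}
  = (0) - (-cos(2*θ)) + (-cos(θ)^2) - (0) = -sin(θ)^2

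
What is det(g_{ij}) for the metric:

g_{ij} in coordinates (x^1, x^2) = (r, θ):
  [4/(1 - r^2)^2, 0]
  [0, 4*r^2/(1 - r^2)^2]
For a 2×2 metric: det(g) = g_{11}·g_{22} - g_{12}·g_{21}
= (4/(1 - r^2)^2)·(4*r^2/(1 - r^2)^2) - (0)·(0)
= 16*r^2/(1 - r^2)^4 - 0
det(g) = 16*r^2/(1 - r^2)^4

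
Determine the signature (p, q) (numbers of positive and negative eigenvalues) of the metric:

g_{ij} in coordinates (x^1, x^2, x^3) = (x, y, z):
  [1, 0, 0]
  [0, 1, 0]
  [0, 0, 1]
The metric is diagonal, so its eigenvalues are the diagonal entries: 1, 1, 1 (at a generic point, where coordinate-dependent entries are positive).
3 positive, 0 negative.
(3, 0) - Riemannian (positive definite)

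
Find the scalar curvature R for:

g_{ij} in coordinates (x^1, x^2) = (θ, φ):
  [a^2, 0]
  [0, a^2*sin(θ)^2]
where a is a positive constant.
Non-zero Christoffel symbols (Γ^k_{ij} = Γ^k_{ji}):
Γ^θ_{φ φ} = -sin(2*θ)/2
Γ^φ_{θ φ} = 1/tan(θ)
Ricci tensor (R_{ij} = R^k_{ikj}): R_{θθ} = 1, R_{θφ} = 0, R_{φφ} = sin(θ)^2
Inverse metric: g^{θθ} = 1/a^2, g^{φφ} = 1/(a^2*sin(θ)^2)
R = g^{ij} R_{ij} = (1/a^2)(1) + (1/(a^2*sin(θ)^2))(sin(θ)^2) = 2/a^2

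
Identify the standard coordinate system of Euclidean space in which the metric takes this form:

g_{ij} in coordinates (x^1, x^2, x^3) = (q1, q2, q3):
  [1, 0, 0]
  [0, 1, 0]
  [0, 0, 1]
All components are constant and the metric is the identity, i.e. orthonormal rectilinear coordinates.
Cartesian (3D) coordinates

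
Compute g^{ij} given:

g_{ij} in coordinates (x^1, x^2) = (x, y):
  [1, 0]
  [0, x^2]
The metric is diagonal, so g^{ij} is diagonal with entries 1/g_{ii}: diag(1, 1/(x^2)).
g^{ij}:
  [1, 0]
  [0, 1/x^2]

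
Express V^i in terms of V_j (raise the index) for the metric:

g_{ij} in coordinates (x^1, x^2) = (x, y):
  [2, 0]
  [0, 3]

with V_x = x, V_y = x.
Inverse metric (diagonal): g^{xx} = 1/2, g^{yy} = 1/3
V^i = g^{ij} V_j:
V^x = (1/2)(x) + (0)(x) = x/2
V^y = (0)(x) + (1/3)(x) = x/3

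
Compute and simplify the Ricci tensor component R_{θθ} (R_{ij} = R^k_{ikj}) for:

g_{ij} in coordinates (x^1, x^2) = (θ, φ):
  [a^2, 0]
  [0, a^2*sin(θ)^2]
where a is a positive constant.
Non-zero Christoffel symbols (Γ^k_{ij} = Γ^k_{ji}):
Γ^θ_{φ φ} = -sin(2*θ)/2
Γ^φ_{θ φ} = 1/tan(θ)
R^θ_{θ θ θ} = 0 (a repeated index in an antisymmetric pair)
R^φ_{θ φ θ} = ∂_φ Γ^φ_{θ θ} - ∂_θ Γ^φ_{θ φ} + Γ^φ_{φ m} Γ^m_{θ θ} - Γ^φ_{θ m} Γ^m_{θ φ}
  = (0) - (-1/sin(θ)^2) + (0) - (1/tan(θ)^2) = 1
R_{θθ} = R^θ_{θ θ θ} + R^φ_{θ φ θ} = (0) + (1) = 1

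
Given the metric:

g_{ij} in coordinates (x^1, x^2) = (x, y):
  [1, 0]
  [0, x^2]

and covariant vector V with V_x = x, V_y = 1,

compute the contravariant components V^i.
Inverse metric (diagonal): g^{xx} = 1, g^{yy} = 1/x^2
V^i = g^{ij} V_j:
V^x = (1)(x) + (0)(1) = x
V^y = (0)(x) + (1/x^2)(1) = 1/x^2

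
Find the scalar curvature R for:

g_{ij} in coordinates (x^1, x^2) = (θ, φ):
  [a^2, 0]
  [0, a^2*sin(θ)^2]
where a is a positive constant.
Non-zero Christoffel symbols (Γ^k_{ij} = Γ^k_{ji}):
Γ^θ_{φ φ} = -sin(2*θ)/2
Γ^φ_{θ φ} = 1/tan(θ)
Ricci tensor (R_{ij} = R^k_{ikj}): R_{θθ} = 1, R_{θφ} = 0, R_{φφ} = sin(θ)^2
Inverse metric: g^{θθ} = 1/a^2, g^{φφ} = 1/(a^2*sin(θ)^2)
R = g^{ij} R_{ij} = (1/a^2)(1) + (1/(a^2*sin(θ)^2))(sin(θ)^2) = 2/a^2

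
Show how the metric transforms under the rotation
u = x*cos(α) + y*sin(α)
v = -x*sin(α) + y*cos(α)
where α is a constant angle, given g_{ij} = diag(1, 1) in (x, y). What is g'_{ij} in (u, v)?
Invert the transformation: x = u*cos(α) - v*sin(α), y = u*sin(α) + v*cos(α)
g'_{ij} = (∂x^k/∂x'^i)(∂x^l/∂x'^j) g_{kl}; with g_{kl} = δ_{kl} this is Σ_k (∂x^k/∂x'^i)(∂x^k/∂x'^j).
Jacobian: ∂x/∂u = cos(α), ∂x/∂v = -sin(α), ∂y/∂u = sin(α), ∂y/∂v = cos(α)
g'_{uu} = (cos(α))(cos(α)) + (sin(α))(sin(α)) = 1
g'_{uv} = (cos(α))(-sin(α)) + (sin(α))(cos(α)) = 0
g'_{vv} = (-sin(α))(-sin(α)) + (cos(α))(cos(α)) = 1
g'_{ij} = diag(1, 1)
The Euclidean metric is invariant under rotations.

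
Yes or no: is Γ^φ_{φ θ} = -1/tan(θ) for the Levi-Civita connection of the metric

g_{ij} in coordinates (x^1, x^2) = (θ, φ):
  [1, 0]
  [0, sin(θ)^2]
Γ^φ_{φ θ} = (1/2) g^{φφ} (∂_φ g_{φθ} + ∂_θ g_{φφ} - ∂_φ g_{φθ}) = (1/2)(1/sin(θ)^2)((0) + (sin(2*θ)) - (0)) = 1/tan(θ)
This differs from the proposed value -1/tan(θ).
No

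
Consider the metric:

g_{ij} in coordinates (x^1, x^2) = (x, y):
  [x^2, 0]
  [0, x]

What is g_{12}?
With x^1 = x, x^2 = y, g_{12} = g_{xy} is the row-1, column-2 entry of the matrix.
g_{12} = 0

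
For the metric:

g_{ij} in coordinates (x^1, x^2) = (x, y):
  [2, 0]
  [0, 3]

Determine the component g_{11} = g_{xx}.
With x^1 = x, x^2 = y, g_{11} = g_{xx} is the row-1, column-1 entry of the matrix.
g_{11} = 2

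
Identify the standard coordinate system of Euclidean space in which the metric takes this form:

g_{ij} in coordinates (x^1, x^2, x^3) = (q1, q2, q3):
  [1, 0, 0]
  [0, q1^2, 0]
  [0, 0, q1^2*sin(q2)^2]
The line element ds^2 = dq1^2 + q1^2 dq2^2 + q1^2 sin(q2)^2 dq3^2 is dr^2 + r^2 dθ^2 + r^2 sin(θ)^2 dφ^2 with q1 = r, q2 = θ, q3 = φ.
spherical coordinates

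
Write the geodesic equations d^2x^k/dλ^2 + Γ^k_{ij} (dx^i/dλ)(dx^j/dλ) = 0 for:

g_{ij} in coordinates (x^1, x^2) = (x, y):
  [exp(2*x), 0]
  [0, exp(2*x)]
Geodesic equation: d^2x^k/dλ^2 + Γ^k_{ij} (dx^i/dλ)(dx^j/dλ) = 0.
Non-zero Christoffel symbols:
Γ^x_{x x} = 1
Γ^x_{y y} = -1
Γ^y_{x y} = 1
Substituting (the symmetric pair Γ^k_{ij}, Γ^k_{ji} combines into a factor 2):
d^2x/dλ^2 + (dx/dλ)^2 - (dy/dλ)^2 = 0
d^2y/dλ^2 + 2 (dx/dλ)(dy/dλ) = 0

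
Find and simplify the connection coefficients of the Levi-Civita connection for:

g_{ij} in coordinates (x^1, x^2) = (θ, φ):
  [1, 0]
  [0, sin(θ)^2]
Using Γ^k_{ij} = (1/2) g^{km} (∂_i g_{mj} + ∂_j g_{mi} - ∂_m g_{ij}); the metric is diagonal, so only the m = k term contributes.
Non-zero symbols (using the symmetry Γ^k_{ij} = Γ^k_{ji}):
Γ^θ_{φ φ} = (1/2) g^{θθ} (∂_φ g_{θφ} + ∂_φ g_{θφ} - ∂_θ g_{φφ}) = (1/2)(1)((0) + (0) - (sin(2*θ))) = -sin(2*θ)/2
Γ^φ_{θ φ} = (1/2) g^{φφ} (∂_θ g_{φφ} + ∂_φ g_{φθ} - ∂_φ g_{θφ}) = (1/2)(1/sin(θ)^2)((sin(2*θ)) + (0) - (0)) = 1/tan(θ)
All other Christoffel symbols are zero.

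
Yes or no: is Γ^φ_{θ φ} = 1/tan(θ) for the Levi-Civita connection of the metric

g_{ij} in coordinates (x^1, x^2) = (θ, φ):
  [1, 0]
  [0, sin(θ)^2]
Γ^φ_{θ φ} = (1/2) g^{φφ} (∂_θ g_{φφ} + ∂_φ g_{φθ} - ∂_φ g_{θφ}) = (1/2)(1/sin(θ)^2)((sin(2*θ)) + (0) - (0)) = 1/tan(θ)
This equals the proposed value 1/tan(θ).
Yes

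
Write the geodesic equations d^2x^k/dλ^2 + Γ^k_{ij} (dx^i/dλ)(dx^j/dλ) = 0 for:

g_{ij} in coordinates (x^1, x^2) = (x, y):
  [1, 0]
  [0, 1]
Geodesic equation: d^2x^k/dλ^2 + Γ^k_{ij} (dx^i/dλ)(dx^j/dλ) = 0.
All Christoffel symbols vanish, so the geodesics are straight lines:
d^2x/dλ^2 = 0
d^2y/dλ^2 = 0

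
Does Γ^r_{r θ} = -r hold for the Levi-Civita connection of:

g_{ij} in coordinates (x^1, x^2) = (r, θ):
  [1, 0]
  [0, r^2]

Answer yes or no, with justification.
Γ^r_{r θ} = (1/2) g^{rr} (∂_r g_{rθ} + ∂_θ g_{rr} - ∂_r g_{rθ}) = (1/2)(1)((0) + (0) - (0)) = 0
This differs from the proposed value -r.
No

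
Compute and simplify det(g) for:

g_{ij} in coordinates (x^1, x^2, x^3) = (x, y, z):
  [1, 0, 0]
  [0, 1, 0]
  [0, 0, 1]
Diagonal metric: det(g) = g_{11}·g_{22}·g_{33}
= (1)·(1)·(1)
det(g) = 1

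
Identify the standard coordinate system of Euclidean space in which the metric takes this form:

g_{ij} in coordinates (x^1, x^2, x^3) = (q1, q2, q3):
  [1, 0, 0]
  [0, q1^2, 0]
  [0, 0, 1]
The line element ds^2 = dq1^2 + q1^2 dq2^2 + dq3^2 is dr^2 + r^2 dθ^2 + dz^2 with q1 = r, q2 = θ, q3 = z.
cylindrical coordinates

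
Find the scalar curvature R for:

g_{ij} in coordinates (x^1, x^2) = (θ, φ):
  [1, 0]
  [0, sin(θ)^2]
Non-zero Christoffel symbols (Γ^k_{ij} = Γ^k_{ji}):
Γ^θ_{φ φ} = -sin(2*θ)/2
Γ^φ_{θ φ} = 1/tan(θ)
Ricci tensor (R_{ij} = R^k_{ikj}): R_{θθ} = 1, R_{θφ} = 0, R_{φφ} = sin(θ)^2
Inverse metric: g^{θθ} = 1, g^{φφ} = 1/sin(θ)^2
R = g^{ij} R_{ij} = (1)(1) + (1/sin(θ)^2)(sin(θ)^2) = 2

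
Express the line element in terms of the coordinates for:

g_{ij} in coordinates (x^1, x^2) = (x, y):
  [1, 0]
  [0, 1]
ds^2 = g_{ij} dx^i dx^j; only the non-zero components contribute.
ds^2 = dx^2 + dy^2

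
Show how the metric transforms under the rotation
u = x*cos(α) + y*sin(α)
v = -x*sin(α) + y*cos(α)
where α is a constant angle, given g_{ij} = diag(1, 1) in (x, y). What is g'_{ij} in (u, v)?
Invert the transformation: x = u*cos(α) - v*sin(α), y = u*sin(α) + v*cos(α)
g'_{ij} = (∂x^k/∂x'^i)(∂x^l/∂x'^j) g_{kl}; with g_{kl} = δ_{kl} this is Σ_k (∂x^k/∂x'^i)(∂x^k/∂x'^j).
Jacobian: ∂x/∂u = cos(α), ∂x/∂v = -sin(α), ∂y/∂u = sin(α), ∂y/∂v = cos(α)
g'_{uu} = (cos(α))(cos(α)) + (sin(α))(sin(α)) = 1
g'_{uv} = (cos(α))(-sin(α)) + (sin(α))(cos(α)) = 0
g'_{vv} = (-sin(α))(-sin(α)) + (cos(α))(cos(α)) = 1
g'_{ij} = diag(1, 1)
The Euclidean metric is invariant under rotations.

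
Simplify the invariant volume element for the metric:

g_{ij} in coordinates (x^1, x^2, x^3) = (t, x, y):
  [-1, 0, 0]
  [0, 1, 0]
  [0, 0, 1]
det(g) = -1
√|det(g)| = 1
Volume element: dV = 1 dt dx dy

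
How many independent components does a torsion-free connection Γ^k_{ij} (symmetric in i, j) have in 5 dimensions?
Γ^k_{ij} has n choices for the upper index and n(n+1)/2 independent symmetric lower index pairs.
Total = 5 × 5×6/2 = 5 × 15 = 75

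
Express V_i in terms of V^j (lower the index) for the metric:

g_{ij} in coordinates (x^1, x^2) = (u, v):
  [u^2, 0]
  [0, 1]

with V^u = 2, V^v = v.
V_i = g_{ij} V^j:
V_u = (u^2)(2) + (0)(v) = 2*u^2
V_v = (0)(2) + (1)(v) = v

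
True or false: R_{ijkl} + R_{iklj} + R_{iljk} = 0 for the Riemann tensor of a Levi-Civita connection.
This is the first (algebraic) Bianchi identity.
True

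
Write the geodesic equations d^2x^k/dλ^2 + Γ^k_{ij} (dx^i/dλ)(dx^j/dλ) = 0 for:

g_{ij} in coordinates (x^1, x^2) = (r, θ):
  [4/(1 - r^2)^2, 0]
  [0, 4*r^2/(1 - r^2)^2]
Geodesic equation: d^2x^k/dλ^2 + Γ^k_{ij} (dx^i/dλ)(dx^j/dλ) = 0.
Non-zero Christoffel symbols:
Γ^r_{r r} = 2*r/(1 - r^2)
Γ^r_{θ θ} = (r^3 + r)/(r^2 - 1)
Γ^θ_{r θ} = (-r^2 - 1)/(r^3 - r)
Substituting (the symmetric pair Γ^k_{ij}, Γ^k_{ji} combines into a factor 2):
d^2r/dλ^2 + (2*r/(1 - r^2)) (dr/dλ)^2 + ((r^3 + r)/(r^2 - 1)) (dθ/dλ)^2 = 0
d^2θ/dλ^2 + ((-2*r^2 - 2)/(r^3 - r)) (dr/dλ)(dθ/dλ) = 0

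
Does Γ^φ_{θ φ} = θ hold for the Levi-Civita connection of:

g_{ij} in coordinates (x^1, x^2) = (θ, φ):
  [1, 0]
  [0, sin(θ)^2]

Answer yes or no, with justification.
Γ^φ_{θ φ} = (1/2) g^{φφ} (∂_θ g_{φφ} + ∂_φ g_{φθ} - ∂_φ g_{θφ}) = (1/2)(1/sin(θ)^2)((sin(2*θ)) + (0) - (0)) = 1/tan(θ)
This differs from the proposed value θ.
No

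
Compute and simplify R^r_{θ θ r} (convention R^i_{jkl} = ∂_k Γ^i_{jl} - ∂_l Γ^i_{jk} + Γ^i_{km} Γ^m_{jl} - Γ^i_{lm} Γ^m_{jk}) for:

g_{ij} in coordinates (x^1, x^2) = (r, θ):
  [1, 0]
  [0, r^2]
Non-zero Christoffel symbols (Γ^k_{ij} = Γ^k_{ji}):
Γ^r_{θ θ} = -r
Γ^θ_{r θ} = 1/r
R^r_{θ θ r} = ∂_θ Γ^r_{θ r} - ∂_r Γ^r_{θ θ} + Γ^r_{θ m} Γ^m_{θ r} - Γ^r_{r m} Γ^m_{θ θ}
  = (0) - (-1) + (-1) - (0) = 0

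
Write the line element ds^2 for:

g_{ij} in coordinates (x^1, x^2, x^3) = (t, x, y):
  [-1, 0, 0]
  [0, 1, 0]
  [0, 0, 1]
ds^2 = g_{ij} dx^i dx^j; only the non-zero components contribute.
ds^2 = -dt^2 + dx^2 + dy^2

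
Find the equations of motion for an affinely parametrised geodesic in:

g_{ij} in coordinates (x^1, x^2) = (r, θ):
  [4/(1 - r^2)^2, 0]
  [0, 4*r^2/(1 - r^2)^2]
Geodesic equation: d^2x^k/dλ^2 + Γ^k_{ij} (dx^i/dλ)(dx^j/dλ) = 0.
Non-zero Christoffel symbols:
Γ^r_{r r} = 2*r/(1 - r^2)
Γ^r_{θ θ} = (r^3 + r)/(r^2 - 1)
Γ^θ_{r θ} = (-r^2 - 1)/(r^3 - r)
Substituting (the symmetric pair Γ^k_{ij}, Γ^k_{ji} combines into a factor 2):
d^2r/dλ^2 + (2*r/(1 - r^2)) (dr/dλ)^2 + ((r^3 + r)/(r^2 - 1)) (dθ/dλ)^2 = 0
d^2θ/dλ^2 + ((-2*r^2 - 2)/(r^3 - r)) (dr/dλ)(dθ/dλ) = 0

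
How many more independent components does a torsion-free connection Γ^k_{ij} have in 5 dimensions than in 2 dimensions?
Independent components in n dimensions: n × n(n+1)/2 = n^2(n+1)/2.
5D: 5 × 15 = 75
2D: 2 × 3 = 6
Difference = 75 - 6 = 69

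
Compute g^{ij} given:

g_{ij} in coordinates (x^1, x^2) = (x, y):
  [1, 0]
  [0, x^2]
The metric is diagonal, so g^{ij} is diagonal with entries 1/g_{ii}: diag(1, 1/(x^2)).
g^{ij}:
  [1, 0]
  [0, 1/x^2]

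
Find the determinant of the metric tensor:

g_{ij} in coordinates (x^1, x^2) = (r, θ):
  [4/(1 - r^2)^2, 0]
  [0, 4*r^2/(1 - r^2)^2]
For a 2×2 metric: det(g) = g_{11}·g_{22} - g_{12}·g_{21}
= (4/(1 - r^2)^2)·(4*r^2/(1 - r^2)^2) - (0)·(0)
= 16*r^2/(1 - r^2)^4 - 0
det(g) = 16*r^2/(1 - r^2)^4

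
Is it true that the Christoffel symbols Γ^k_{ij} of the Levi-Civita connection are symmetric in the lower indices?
The Levi-Civita connection is torsion-free, which is exactly Γ^k_{ij} = Γ^k_{ji}.
Yes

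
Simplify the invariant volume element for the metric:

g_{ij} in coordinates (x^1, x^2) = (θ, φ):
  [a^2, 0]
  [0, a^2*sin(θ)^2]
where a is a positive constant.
det(g) = a^4*sin(θ)^2
√|det(g)| = a^2*sin(θ) (taking 0 < θ < π so that |sin(θ)| = sin(θ))
Volume element: dV = a^2*sin(θ) dθ dφ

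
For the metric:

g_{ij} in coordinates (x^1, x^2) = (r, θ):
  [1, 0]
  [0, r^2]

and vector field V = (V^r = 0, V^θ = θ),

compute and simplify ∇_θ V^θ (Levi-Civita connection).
Non-zero Christoffel symbols:
Γ^r_{θ θ} = -r
Γ^θ_{r θ} = 1/r
∇_θ V^θ = ∂_θ V^θ + Γ^θ_{θ j} V^j
  = (1) + (1/r)(0) + (0)(θ)
  = 1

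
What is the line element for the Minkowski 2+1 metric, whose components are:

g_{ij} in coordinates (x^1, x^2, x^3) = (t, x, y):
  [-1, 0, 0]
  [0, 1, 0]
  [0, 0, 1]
ds^2 = g_{ij} dx^i dx^j; only the non-zero components contribute.
ds^2 = -dt^2 + dx^2 + dy^2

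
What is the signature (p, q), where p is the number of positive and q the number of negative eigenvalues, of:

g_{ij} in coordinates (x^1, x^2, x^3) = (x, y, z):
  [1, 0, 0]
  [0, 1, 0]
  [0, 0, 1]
The metric is diagonal, so its eigenvalues are the diagonal entries: 1, 1, 1 (at a generic point, where coordinate-dependent entries are positive).
3 positive, 0 negative.
(3, 0) - Riemannian (positive definite)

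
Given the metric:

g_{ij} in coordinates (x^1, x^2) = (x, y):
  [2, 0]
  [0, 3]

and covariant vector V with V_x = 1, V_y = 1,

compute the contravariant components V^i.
Inverse metric (diagonal): g^{xx} = 1/2, g^{yy} = 1/3
V^i = g^{ij} V_j:
V^x = (1/2)(1) + (0)(1) = 1/2
V^y = (0)(1) + (1/3)(1) = 1/3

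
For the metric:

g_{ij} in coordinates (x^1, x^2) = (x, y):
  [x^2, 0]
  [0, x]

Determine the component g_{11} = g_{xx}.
With x^1 = x, x^2 = y, g_{11} = g_{xx} is the row-1, column-1 entry of the matrix.
g_{11} = x^2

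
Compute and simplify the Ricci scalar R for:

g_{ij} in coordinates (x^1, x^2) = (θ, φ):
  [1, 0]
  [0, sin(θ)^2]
Non-zero Christoffel symbols (Γ^k_{ij} = Γ^k_{ji}):
Γ^θ_{φ φ} = -sin(2*θ)/2
Γ^φ_{θ φ} = 1/tan(θ)
Ricci tensor (R_{ij} = R^k_{ikj}): R_{θθ} = 1, R_{θφ} = 0, R_{φφ} = sin(θ)^2
Inverse metric: g^{θθ} = 1, g^{φφ} = 1/sin(θ)^2
R = g^{ij} R_{ij} = (1)(1) + (1/sin(θ)^2)(sin(θ)^2) = 2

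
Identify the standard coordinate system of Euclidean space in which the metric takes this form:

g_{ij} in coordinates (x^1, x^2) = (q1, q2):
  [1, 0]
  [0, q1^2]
The line element ds^2 = dq1^2 + q1^2 dq2^2 is dr^2 + r^2 dθ^2 with q1 = r, q2 = θ.
polar coordinates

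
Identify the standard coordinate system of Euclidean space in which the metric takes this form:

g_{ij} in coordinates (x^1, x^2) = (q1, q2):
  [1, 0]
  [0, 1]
All components are constant and the metric is the identity, i.e. orthonormal rectilinear coordinates.
Cartesian (2D) coordinates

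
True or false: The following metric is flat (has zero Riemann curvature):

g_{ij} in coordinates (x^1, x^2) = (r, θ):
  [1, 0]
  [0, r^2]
Non-zero Christoffel symbols:
Γ^r_{θ θ} = -r
Γ^θ_{r θ} = 1/r
Ricci tensor: R_{rr} = 0, R_{rθ} = 0, R_{θθ} = 0
All R_{ij} vanish; in 2 dimensions the Riemann tensor is fully determined by the Ricci tensor, so R^i_{jkl} = 0: the metric is flat (curvilinear coordinates on flat space).
True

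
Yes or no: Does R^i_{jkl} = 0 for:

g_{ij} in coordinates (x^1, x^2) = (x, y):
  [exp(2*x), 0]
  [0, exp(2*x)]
Non-zero Christoffel symbols:
Γ^x_{x x} = 1
Γ^x_{y y} = -1
Γ^y_{x y} = 1
Ricci tensor: R_{xx} = 0, R_{xy} = 0, R_{yy} = 0
All R_{ij} vanish; in 2 dimensions the Riemann tensor is fully determined by the Ricci tensor, so R^i_{jkl} = 0: the metric is flat (curvilinear coordinates on flat space).
Yes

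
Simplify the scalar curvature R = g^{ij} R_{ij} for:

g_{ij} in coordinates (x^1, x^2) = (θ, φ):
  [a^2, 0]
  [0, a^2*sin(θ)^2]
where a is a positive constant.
Non-zero Christoffel symbols (Γ^k_{ij} = Γ^k_{ji}):
Γ^θ_{φ φ} = -sin(2*θ)/2
Γ^φ_{θ φ} = 1/tan(θ)
Ricci tensor (R_{ij} = R^k_{ikj}): R_{θθ} = 1, R_{θφ} = 0, R_{φφ} = sin(θ)^2
Inverse metric: g^{θθ} = 1/a^2, g^{φφ} = 1/(a^2*sin(θ)^2)
R = g^{ij} R_{ij} = (1/a^2)(1) + (1/(a^2*sin(θ)^2))(sin(θ)^2) = 2/a^2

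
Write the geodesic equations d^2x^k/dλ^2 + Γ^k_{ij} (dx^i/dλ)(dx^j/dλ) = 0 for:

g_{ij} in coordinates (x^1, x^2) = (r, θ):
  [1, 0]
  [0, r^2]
Geodesic equation: d^2x^k/dλ^2 + Γ^k_{ij} (dx^i/dλ)(dx^j/dλ) = 0.
Non-zero Christoffel symbols:
Γ^r_{θ θ} = -r
Γ^θ_{r θ} = 1/r
Substituting (the symmetric pair Γ^k_{ij}, Γ^k_{ji} combines into a factor 2):
d^2r/dλ^2 - r (dθ/dλ)^2 = 0
d^2θ/dλ^2 + (2/r) (dr/dλ)(dθ/dλ) = 0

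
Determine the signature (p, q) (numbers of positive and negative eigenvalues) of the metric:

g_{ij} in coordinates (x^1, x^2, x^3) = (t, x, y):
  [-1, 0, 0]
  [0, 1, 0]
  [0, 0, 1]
The metric is diagonal, so its eigenvalues are the diagonal entries: -1, 1, 1 (at a generic point, where coordinate-dependent entries are positive).
2 positive, 1 negative.
(2, 1) - Lorentzian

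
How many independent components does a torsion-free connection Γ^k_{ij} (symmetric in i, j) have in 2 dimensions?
Γ^k_{ij} has n choices for the upper index and n(n+1)/2 independent symmetric lower index pairs.
Total = 2 × 2×3/2 = 2 × 3 = 6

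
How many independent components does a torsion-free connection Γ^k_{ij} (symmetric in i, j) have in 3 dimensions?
Γ^k_{ij} has n choices for the upper index and n(n+1)/2 independent symmetric lower index pairs.
Total = 3 × 3×4/2 = 3 × 6 = 18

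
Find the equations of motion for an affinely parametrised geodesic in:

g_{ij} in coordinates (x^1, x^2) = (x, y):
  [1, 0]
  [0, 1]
Geodesic equation: d^2x^k/dλ^2 + Γ^k_{ij} (dx^i/dλ)(dx^j/dλ) = 0.
All Christoffel symbols vanish, so the geodesics are straight lines:
d^2x/dλ^2 = 0
d^2y/dλ^2 = 0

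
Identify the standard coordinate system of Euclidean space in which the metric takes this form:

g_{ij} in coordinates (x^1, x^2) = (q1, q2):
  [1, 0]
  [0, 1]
All components are constant and the metric is the identity, i.e. orthonormal rectilinear coordinates.
Cartesian (2D) coordinates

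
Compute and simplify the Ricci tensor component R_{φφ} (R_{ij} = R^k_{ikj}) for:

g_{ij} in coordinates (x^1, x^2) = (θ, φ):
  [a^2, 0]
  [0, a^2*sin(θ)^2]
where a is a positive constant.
Non-zero Christoffel symbols (Γ^k_{ij} = Γ^k_{ji}):
Γ^θ_{φ φ} = -sin(2*θ)/2
Γ^φ_{θ φ} = 1/tan(θ)
R^θ_{φ θ φ} = ∂_θ Γ^θ_{φ φ} - ∂_φ Γ^θ_{φ θ} + Γ^θ_{θ m} Γ^m_{φ φ} - Γ^θ_{φ m} Γ^m_{φ θ}
  = (-cos(2*θ)) - (0) + (0) - (-cos(θ)^2) = sin(θ)^2
R^φ_{φ φ φ} = 0 (a repeated index in an antisymmetric pair)
R_{φφ} = R^θ_{φ θ φ} + R^φ_{φ φ φ} = (sin(θ)^2) + (0) = sin(θ)^2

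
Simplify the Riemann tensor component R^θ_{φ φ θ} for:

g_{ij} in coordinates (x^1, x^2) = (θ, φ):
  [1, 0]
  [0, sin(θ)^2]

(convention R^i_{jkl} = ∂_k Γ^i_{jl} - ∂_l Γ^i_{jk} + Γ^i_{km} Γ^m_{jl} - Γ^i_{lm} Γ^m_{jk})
Non-zero Christoffel symbols (Γ^k_{ij} = Γ^k_{ji}):
Γ^θ_{φ φ} = -sin(2*θ)/2
Γ^φ_{θ φ} = 1/tan(θ)
R^θ_{φ φ θ} = ∂_φ Γ^θ_{φ θ} - ∂_θ Γ^θ_{φ φ} + Γ^θ_{φ m} Γ^m_{φ θ} - Γ^θ_{θ m} Γ^m_{φ φ}
  = (0) - (-cos(2*θ)) + (-cos(θ)^2) - (0) = -sin(θ)^2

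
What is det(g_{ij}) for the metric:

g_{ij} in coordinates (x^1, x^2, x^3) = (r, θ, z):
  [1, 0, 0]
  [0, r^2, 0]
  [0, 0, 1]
Diagonal metric: det(g) = g_{11}·g_{22}·g_{33}
= (1)·(r^2)·(1)
det(g) = r^2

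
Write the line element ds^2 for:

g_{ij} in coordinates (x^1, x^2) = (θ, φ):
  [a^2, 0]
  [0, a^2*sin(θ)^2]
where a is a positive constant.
ds^2 = g_{ij} dx^i dx^j; only the non-zero components contribute.
ds^2 = a^2 dθ^2 + a^2*sin(θ)^2 dφ^2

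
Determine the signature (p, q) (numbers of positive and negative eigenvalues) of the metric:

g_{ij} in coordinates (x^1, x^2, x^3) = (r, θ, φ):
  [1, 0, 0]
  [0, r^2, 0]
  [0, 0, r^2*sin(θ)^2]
The metric is diagonal, so its eigenvalues are the diagonal entries: 1, r^2, r^2*sin(θ)^2 (at a generic point, where coordinate-dependent entries are positive).
3 positive, 0 negative.
(3, 0) - Riemannian (positive definite)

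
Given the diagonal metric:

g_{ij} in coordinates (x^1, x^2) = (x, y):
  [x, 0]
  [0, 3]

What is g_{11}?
With x^1 = x, x^2 = y, g_{11} = g_{xx} is the row-1, column-1 entry of the matrix.
g_{11} = x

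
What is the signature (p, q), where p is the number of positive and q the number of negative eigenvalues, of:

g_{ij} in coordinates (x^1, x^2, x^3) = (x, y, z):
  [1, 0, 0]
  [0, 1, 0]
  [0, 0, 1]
The metric is diagonal, so its eigenvalues are the diagonal entries: 1, 1, 1 (at a generic point, where coordinate-dependent entries are positive).
3 positive, 0 negative.
(3, 0) - Riemannian (positive definite)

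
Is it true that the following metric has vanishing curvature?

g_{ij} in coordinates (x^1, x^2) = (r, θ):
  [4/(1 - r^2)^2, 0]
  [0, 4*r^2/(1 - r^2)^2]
Non-zero Christoffel symbols:
Γ^r_{r r} = 2*r/(1 - r^2)
Γ^r_{θ θ} = (r^3 + r)/(r^2 - 1)
Γ^θ_{r θ} = (-r^2 - 1)/(r^3 - r)
Ricci tensor: R_{rr} = -4/(r^2 - 1)^2, R_{rθ} = 0, R_{θθ} = -4*r^2/(r^2 - 1)^2
The Ricci tensor is non-zero, so the Riemann tensor is non-zero: not flat.
No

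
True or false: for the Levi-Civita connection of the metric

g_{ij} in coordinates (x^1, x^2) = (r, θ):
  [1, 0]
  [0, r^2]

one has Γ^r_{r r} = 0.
Γ^r_{r r} = (1/2) g^{rr} (∂_r g_{rr} + ∂_r g_{rr} - ∂_r g_{rr}) = (1/2)(1)((0) + (0) - (0)) = 0
This equals the proposed value 0.
True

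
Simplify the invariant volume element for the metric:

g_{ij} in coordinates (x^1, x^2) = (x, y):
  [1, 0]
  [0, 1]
det(g) = 1
√|det(g)| = 1
Volume element: dV = 1 dx dy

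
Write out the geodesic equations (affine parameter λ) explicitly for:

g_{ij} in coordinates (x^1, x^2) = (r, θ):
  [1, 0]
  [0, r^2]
Geodesic equation: d^2x^k/dλ^2 + Γ^k_{ij} (dx^i/dλ)(dx^j/dλ) = 0.
Non-zero Christoffel symbols:
Γ^r_{θ θ} = -r
Γ^θ_{r θ} = 1/r
Substituting (the symmetric pair Γ^k_{ij}, Γ^k_{ji} combines into a factor 2):
d^2r/dλ^2 - r (dθ/dλ)^2 = 0
d^2θ/dλ^2 + (2/r) (dr/dλ)(dθ/dλ) = 0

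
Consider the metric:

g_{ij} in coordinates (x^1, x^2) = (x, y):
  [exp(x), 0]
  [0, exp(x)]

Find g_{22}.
With x^1 = x, x^2 = y, g_{22} = g_{yy} is the row-2, column-2 entry of the matrix.
g_{22} = exp(x)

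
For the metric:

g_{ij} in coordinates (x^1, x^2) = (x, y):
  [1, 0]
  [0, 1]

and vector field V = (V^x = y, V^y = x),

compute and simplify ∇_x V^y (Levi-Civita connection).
All Christoffel symbols are zero.
∇_x V^y = ∂_x V^y + Γ^y_{x j} V^j
  = (1) + (0)(y) + (0)(x)
  = 1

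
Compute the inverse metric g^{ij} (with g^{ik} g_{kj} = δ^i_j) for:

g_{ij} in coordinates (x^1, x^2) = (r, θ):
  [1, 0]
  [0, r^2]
The metric is diagonal, so g^{ij} is diagonal with entries 1/g_{ii}: diag(1, 1/(r^2)).
g^{ij}:
  [1, 0]
  [0, 1/r^2]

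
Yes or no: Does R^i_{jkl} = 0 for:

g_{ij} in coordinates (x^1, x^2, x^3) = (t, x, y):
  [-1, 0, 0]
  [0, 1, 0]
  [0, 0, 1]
All metric components are constant, so every Christoffel symbol vanishes and R^i_{jkl} = 0.
Yes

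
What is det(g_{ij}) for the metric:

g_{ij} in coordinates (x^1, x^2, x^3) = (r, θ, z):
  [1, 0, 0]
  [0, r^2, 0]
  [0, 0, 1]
Diagonal metric: det(g) = g_{11}·g_{22}·g_{33}
= (1)·(r^2)·(1)
det(g) = r^2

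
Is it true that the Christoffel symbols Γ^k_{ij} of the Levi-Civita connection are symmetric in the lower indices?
The Levi-Civita connection is torsion-free, which is exactly Γ^k_{ij} = Γ^k_{ji}.
Yes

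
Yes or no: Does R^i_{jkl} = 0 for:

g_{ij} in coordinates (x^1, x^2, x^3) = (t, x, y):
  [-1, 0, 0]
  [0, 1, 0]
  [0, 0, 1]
All metric components are constant, so every Christoffel symbol vanishes and R^i_{jkl} = 0.
Yes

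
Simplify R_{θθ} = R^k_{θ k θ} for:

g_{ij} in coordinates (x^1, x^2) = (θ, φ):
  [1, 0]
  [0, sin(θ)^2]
Non-zero Christoffel symbols (Γ^k_{ij} = Γ^k_{ji}):
Γ^θ_{φ φ} = -sin(2*θ)/2
Γ^φ_{θ φ} = 1/tan(θ)
R^θ_{θ θ θ} = 0 (a repeated index in an antisymmetric pair)
R^φ_{θ φ θ} = ∂_φ Γ^φ_{θ θ} - ∂_θ Γ^φ_{θ φ} + Γ^φ_{φ m} Γ^m_{θ θ} - Γ^φ_{θ m} Γ^m_{θ φ}
  = (0) - (-1/sin(θ)^2) + (0) - (1/tan(θ)^2) = 1
R_{θθ} = R^θ_{θ θ θ} + R^φ_{θ φ θ} = (0) + (1) = 1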